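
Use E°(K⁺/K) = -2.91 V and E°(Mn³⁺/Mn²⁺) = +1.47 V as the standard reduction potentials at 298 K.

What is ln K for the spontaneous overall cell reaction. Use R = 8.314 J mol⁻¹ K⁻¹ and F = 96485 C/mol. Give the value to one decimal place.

Cathode: Mn³⁺/Mn²⁺; anode: K⁺/K. E°cell = (+1.47) − (-2.91) = +4.38 V, with n = 1.
ΔG° = −nFE° = −RT ln K, so ln K = nFE°/(RT) = (1)(96485)(+4.38) / ((8.314)(298)) = 170.572.

170.6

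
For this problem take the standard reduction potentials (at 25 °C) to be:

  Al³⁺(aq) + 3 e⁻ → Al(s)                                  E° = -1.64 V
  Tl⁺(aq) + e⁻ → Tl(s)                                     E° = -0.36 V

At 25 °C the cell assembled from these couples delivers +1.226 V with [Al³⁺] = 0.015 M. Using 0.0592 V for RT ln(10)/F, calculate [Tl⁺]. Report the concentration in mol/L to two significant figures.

Tl⁺/Tl is the cathode, Al³⁺/Al the anode: E°cell = +1.28 V, n = 3.
Overall reaction: 3 Tl⁺(aq) + Al(s) → 3 Tl(s) + Al³⁺(aq); Q = [Al³⁺]^1/[Tl⁺]^3.
From E = E° − (0.0592/n) log Q: log Q = (E° − E)·n/0.0592 = (+1.28 − (+1.226))·3/0.0592 = 2.7365.
So 3·log[Tl⁺] = 1·log(0.015) − log Q = -1.8239 − (2.7365) = -4.5604; log[Tl⁺] = -4.5604 / 3 = -1.5201; [Tl⁺] = 10^(-1.5201) ≈ 0.030 M.

0.030 M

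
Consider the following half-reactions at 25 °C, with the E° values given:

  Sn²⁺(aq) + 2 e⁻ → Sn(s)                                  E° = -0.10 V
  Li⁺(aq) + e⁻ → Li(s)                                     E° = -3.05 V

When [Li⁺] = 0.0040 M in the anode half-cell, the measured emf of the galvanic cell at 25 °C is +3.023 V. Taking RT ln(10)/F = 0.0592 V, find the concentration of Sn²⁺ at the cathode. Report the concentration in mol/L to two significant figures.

Sn²⁺/Sn is the cathode, Li⁺/Li the anode: E°cell = +2.95 V, n = 2.
Overall reaction: Sn²⁺(aq) + 2 Li(s) → Sn(s) + 2 Li⁺(aq); Q = [Li⁺]^2/[Sn²⁺]^1.
From E = E° − (0.0592/n) log Q: log Q = (E° − E)·n/0.0592 = (+2.95 − (+3.023))·2/0.0592 = -2.4662.
So 1·log[Sn²⁺] = 2·log(0.004) − log Q = -4.7959 − (-2.4662) = -2.3297; [Sn²⁺] = 10^(-2.3297) ≈ 0.0047 M.

0.0047 M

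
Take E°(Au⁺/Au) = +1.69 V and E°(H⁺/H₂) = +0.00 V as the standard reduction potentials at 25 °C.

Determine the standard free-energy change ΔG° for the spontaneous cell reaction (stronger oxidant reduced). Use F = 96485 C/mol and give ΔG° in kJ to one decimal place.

Au⁺/Au (E° = +1.69 V) is the cathode; H⁺/H₂ (E° = +0.00 V) is the anode, so E°cell = +1.69 V.
Balancing electrons gives n = 2 (lcm of 1 and 2).
ΔG° = −nFE° = −(2)(96485)(+1.69) = -326,119 J = -326.1 kJ.

-326.1 kJ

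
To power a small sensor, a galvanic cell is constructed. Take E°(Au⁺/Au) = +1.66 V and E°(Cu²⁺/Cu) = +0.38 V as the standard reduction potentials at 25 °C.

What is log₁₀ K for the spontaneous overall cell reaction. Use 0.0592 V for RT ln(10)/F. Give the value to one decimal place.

Cathode: Au⁺/Au; anode: Cu²⁺/Cu. E°cell = +1.28 V, n = 2.
log K = nE°cell / 0.0592 = (2)(+1.28) / 0.0592 = 43.2.

43.2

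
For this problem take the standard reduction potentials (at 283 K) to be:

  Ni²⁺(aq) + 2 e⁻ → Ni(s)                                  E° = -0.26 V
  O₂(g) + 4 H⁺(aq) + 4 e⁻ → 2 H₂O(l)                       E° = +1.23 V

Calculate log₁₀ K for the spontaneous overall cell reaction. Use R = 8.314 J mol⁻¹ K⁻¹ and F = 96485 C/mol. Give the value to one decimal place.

Cathode: O₂/H₂O; anode: Ni²⁺/Ni. E°cell = (+1.23) − (-0.26) = +1.49 V, with n = 4.
ΔG° = −nFE° = −RT ln K, so ln K = nFE°/(RT) = (4)(96485)(+1.49) / ((8.314)(283)) = 244.405.
log₁₀ K = 244.405 / ln 10 = 106.1.

106.1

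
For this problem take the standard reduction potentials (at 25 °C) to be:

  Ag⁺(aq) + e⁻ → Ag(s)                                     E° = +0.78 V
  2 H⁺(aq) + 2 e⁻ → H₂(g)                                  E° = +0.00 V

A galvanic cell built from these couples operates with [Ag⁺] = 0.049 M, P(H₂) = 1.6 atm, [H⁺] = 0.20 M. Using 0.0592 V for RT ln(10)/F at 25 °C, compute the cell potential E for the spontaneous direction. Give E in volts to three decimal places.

Ag⁺/Ag is the cathode (higher E°), H⁺/H₂ the anode: E°cell = +0.78 − (+0.00) = +0.78 V, n = 2.
Overall: 2 Ag⁺(aq) + H₂(g) → 2 Ag(s) + 2 H⁺(aq)
Q = [H⁺]^2 / ([Ag⁺]^2·P(H₂)); log Q = 1.018.
E = E° − (0.0592/n) log Q = +0.78 − (0.0592/2)(1.018) = +0.750 V.

+0.750 V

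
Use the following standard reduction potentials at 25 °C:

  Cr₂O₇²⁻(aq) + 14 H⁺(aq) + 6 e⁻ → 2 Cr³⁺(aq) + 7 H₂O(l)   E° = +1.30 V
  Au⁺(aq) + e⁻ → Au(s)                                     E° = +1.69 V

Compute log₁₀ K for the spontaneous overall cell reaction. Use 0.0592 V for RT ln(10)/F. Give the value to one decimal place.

39.5

Cathode: Au⁺/Au; anode: Cr₂O₇²⁻/Cr³⁺. E°cell = +0.39 V, n = 6.
log K = nE°cell / 0.0592 = (6)(+0.39) / 0.0592 = 39.5.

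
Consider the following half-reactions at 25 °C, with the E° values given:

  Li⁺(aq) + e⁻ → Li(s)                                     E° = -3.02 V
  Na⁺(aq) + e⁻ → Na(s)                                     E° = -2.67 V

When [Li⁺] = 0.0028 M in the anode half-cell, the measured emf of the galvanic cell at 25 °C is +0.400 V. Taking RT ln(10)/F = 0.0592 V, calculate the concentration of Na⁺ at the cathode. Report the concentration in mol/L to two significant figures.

0.020 M

Na⁺/Na is the cathode, Li⁺/Li the anode: E°cell = +0.35 V, n = 1.
Overall reaction: Na⁺(aq) + Li(s) → Na(s) + Li⁺(aq); Q = [Li⁺]^1/[Na⁺]^1.
From E = E° − (0.0592/n) log Q: log Q = (E° − E)·n/0.0592 = (+0.35 − (+0.400))·1/0.0592 = -0.8446.
So 1·log[Na⁺] = 1·log(0.0028) − log Q = -2.5528 − (-0.8446) = -1.7082; [Na⁺] = 10^(-1.7082) ≈ 0.020 M.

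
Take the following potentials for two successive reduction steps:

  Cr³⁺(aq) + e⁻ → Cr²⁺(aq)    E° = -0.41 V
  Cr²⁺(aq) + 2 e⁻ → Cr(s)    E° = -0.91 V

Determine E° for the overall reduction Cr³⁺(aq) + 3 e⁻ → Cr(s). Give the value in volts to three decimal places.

-0.743 V

Standard free energies of sequential steps add: ΔG°₃ = ΔG°₁ + ΔG°₂, so n₃E°₃ = n₁E°₁ + n₂E°₂.
E°₃ = (1×-0.41 + 2×-0.91) / 3 = (-2.230) / 3 = -0.743 V.
Simply averaging or adding the two E° values would be wrong; the electron-weighted sum is required.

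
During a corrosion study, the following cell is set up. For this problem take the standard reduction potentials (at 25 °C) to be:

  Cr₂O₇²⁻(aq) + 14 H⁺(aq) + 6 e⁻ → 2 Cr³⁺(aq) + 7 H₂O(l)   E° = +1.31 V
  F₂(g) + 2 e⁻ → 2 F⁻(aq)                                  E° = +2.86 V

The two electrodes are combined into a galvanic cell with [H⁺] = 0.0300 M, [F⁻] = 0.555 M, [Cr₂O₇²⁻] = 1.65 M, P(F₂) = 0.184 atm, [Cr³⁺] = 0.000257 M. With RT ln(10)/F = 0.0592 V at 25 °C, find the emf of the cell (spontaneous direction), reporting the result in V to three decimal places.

+1.681 V

F₂/F⁻ is the cathode (higher E°), Cr₂O₇²⁻/Cr³⁺ the anode: E°cell = +2.86 − (+1.31) = +1.55 V, n = 6.
Overall: 3 F₂(g) + 2 Cr³⁺(aq) + 7 H₂O(l) → 6 F⁻(aq) + Cr₂O₇²⁻(aq) + 14 H⁺(aq)
Q = [F⁻]^6·[Cr₂O₇²⁻]·[H⁺]^14 / (P(F₂)^3·[Cr³⁺]^2); log Q = -13.251.
E = E° − (0.0592/n) log Q = +1.55 − (0.0592/6)(-13.251) = +1.681 V.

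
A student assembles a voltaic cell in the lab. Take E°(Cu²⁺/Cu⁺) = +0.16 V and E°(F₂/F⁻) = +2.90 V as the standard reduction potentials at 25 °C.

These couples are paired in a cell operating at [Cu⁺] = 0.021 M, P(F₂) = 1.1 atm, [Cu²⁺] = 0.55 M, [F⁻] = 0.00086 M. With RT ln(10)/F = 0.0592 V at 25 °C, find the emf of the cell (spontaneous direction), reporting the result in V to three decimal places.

F₂/F⁻ is the cathode (higher E°), Cu²⁺/Cu⁺ the anode: E°cell = +2.90 − (+0.16) = +2.74 V, n = 2.
Overall: F₂(g) + 2 Cu⁺(aq) → 2 F⁻(aq) + 2 Cu²⁺(aq)
Q = [F⁻]^2·[Cu²⁺]^2 / (P(F₂)·[Cu⁺]^2); log Q = -3.336.
E = E° − (0.0592/n) log Q = +2.74 − (0.0592/2)(-3.336) = +2.839 V.

+2.839 V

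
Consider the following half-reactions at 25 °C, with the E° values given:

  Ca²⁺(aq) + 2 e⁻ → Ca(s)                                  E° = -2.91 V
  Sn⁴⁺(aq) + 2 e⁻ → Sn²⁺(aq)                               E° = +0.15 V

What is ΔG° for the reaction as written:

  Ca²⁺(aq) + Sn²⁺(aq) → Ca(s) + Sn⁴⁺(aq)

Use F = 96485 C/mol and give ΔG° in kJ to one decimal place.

+590.5 kJ

As written, Ca²⁺/Ca is reduced (cathode) and Sn⁴⁺/Sn²⁺ is oxidised (anode), so E°cell = (-2.91) − (+0.15) = -3.06 V.
Balancing electrons gives n = 2.
ΔG° = −nFE° = −(2)(96485)(-3.06) = 590,488 J = +590.5 kJ.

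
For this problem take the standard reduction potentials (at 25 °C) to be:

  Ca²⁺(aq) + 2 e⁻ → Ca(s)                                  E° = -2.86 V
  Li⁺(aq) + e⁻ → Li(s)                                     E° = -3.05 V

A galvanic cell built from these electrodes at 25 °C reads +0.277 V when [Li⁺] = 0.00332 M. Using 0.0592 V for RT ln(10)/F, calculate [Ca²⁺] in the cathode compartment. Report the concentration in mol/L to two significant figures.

0.0096 M

Ca²⁺/Ca is the cathode, Li⁺/Li the anode: E°cell = +0.19 V, n = 2.
Overall reaction: Ca²⁺(aq) + 2 Li(s) → Ca(s) + 2 Li⁺(aq); Q = [Li⁺]^2/[Ca²⁺]^1.
From E = E° − (0.0592/n) log Q: log Q = (E° − E)·n/0.0592 = (+0.19 − (+0.277))·2/0.0592 = -2.9392.
So 1·log[Ca²⁺] = 2·log(0.00332) − log Q = -4.9577 − (-2.9392) = -2.0185; [Ca²⁺] = 10^(-2.0185) ≈ 0.0096 M.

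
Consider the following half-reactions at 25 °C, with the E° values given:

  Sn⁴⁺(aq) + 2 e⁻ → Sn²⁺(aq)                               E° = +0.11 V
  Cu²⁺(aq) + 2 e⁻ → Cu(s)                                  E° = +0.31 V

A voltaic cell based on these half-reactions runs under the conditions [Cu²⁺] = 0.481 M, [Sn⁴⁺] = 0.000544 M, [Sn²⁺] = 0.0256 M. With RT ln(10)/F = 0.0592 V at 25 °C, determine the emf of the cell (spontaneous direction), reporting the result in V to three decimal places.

Cu²⁺/Cu is the cathode (higher E°), Sn⁴⁺/Sn²⁺ the anode: E°cell = +0.31 − (+0.11) = +0.20 V, n = 2.
Overall: Cu²⁺(aq) + Sn²⁺(aq) → Cu(s) + Sn⁴⁺(aq)
Q = [Sn⁴⁺] / ([Cu²⁺]·[Sn²⁺]); log Q = -1.355.
E = E° − (0.0592/n) log Q = +0.20 − (0.0592/2)(-1.355) = +0.240 V.

+0.240 V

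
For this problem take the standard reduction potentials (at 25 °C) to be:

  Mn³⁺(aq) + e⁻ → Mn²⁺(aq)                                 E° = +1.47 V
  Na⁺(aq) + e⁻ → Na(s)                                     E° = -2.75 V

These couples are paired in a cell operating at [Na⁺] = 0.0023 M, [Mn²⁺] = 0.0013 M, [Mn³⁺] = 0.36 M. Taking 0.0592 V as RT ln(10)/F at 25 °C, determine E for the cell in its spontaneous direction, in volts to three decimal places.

Mn³⁺/Mn²⁺ is the cathode (higher E°), Na⁺/Na the anode: E°cell = +1.47 − (-2.75) = +4.22 V, n = 1.
Overall: Mn³⁺(aq) + Na(s) → Mn²⁺(aq) + Na⁺(aq)
Q = [Mn²⁺]·[Na⁺] / ([Mn³⁺]); log Q = -5.081.
E = E° − (0.0592/n) log Q = +4.22 − (0.0592/1)(-5.081) = +4.521 V.

+4.521 V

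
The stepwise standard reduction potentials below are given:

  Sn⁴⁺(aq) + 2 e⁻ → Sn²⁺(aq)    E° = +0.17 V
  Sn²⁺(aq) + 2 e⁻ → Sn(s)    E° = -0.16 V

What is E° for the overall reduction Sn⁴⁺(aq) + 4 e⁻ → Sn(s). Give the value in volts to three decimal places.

+0.005 V

Since ΔG° = −nFE° is additive over sequential reductions, n₃E°₃ = n₁E°₁ + n₂E°₂.
E°₃ = (2×+0.17 + 2×-0.16) / 4 = (+0.020) / 4 = +0.005 V.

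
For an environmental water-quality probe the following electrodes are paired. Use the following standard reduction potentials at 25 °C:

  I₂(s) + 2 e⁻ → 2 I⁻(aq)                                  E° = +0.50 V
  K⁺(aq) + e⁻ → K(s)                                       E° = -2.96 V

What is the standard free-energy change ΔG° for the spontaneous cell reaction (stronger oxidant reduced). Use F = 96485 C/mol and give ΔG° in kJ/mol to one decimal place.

-667.7 kJ/mol

I₂/I⁻ (E° = +0.50 V) is the cathode; K⁺/K (E° = -2.96 V) is the anode, so E°cell = +3.46 V.
Balancing electrons gives n = 2 (lcm of 2 and 1).
ΔG° = −nFE° = −(2)(96485)(+3.46) = -667,676 J = -667.7 kJ/mol.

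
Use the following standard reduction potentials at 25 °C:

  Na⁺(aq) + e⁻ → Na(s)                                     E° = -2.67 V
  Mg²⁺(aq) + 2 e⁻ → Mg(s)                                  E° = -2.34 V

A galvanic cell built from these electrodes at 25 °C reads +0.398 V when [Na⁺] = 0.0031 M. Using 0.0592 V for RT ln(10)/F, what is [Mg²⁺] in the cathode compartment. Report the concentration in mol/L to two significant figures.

Mg²⁺/Mg is the cathode, Na⁺/Na the anode: E°cell = +0.33 V, n = 2.
Overall reaction: Mg²⁺(aq) + 2 Na(s) → Mg(s) + 2 Na⁺(aq); Q = [Na⁺]^2/[Mg²⁺]^1.
From E = E° − (0.0592/n) log Q: log Q = (E° − E)·n/0.0592 = (+0.33 − (+0.398))·2/0.0592 = -2.2973.
So 1·log[Mg²⁺] = 2·log(0.0031) − log Q = -5.0173 − (-2.2973) = -2.7200; [Mg²⁺] = 10^(-2.7200) ≈ 0.0019 M.

0.0019 M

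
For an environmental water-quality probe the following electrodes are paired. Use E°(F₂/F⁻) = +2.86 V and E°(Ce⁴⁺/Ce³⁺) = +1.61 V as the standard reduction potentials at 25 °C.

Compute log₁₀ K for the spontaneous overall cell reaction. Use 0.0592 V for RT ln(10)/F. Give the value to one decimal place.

42.2

Cathode: F₂/F⁻; anode: Ce⁴⁺/Ce³⁺. E°cell = +1.25 V, n = 2.
log K = nE°cell / 0.0592 = (2)(+1.25) / 0.0592 = 42.2.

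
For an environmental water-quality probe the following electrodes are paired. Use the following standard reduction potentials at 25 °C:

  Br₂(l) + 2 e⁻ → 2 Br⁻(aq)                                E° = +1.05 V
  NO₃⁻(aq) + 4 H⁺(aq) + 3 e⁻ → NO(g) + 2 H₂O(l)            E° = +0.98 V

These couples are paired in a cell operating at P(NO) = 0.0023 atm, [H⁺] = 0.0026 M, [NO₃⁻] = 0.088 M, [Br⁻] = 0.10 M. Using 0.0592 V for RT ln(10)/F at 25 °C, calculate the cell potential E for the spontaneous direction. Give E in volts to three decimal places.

Br₂/Br⁻ is the cathode (higher E°), NO₃⁻/NO the anode: E°cell = +1.05 − (+0.98) = +0.07 V, n = 6.
Overall: 3 Br₂(l) + 2 NO(g) + 4 H₂O(l) → 6 Br⁻(aq) + 2 NO₃⁻(aq) + 8 H⁺(aq)
Q = [Br⁻]^6·[NO₃⁻]^2·[H⁺]^8 / (P(NO)^2); log Q = -23.515.
E = E° − (0.0592/n) log Q = +0.07 − (0.0592/6)(-23.515) = +0.302 V.

+0.302 V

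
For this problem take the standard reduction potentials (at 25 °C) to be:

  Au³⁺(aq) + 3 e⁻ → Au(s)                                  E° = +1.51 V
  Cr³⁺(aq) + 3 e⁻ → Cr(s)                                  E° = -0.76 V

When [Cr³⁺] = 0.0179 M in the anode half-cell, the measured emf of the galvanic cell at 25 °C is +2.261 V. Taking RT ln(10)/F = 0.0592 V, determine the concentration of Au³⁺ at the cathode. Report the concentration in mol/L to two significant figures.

Au³⁺/Au is the cathode, Cr³⁺/Cr the anode: E°cell = +2.27 V, n = 3.
Overall reaction: Au³⁺(aq) + Cr(s) → Au(s) + Cr³⁺(aq); Q = [Cr³⁺]^1/[Au³⁺]^1.
From E = E° − (0.0592/n) log Q: log Q = (E° − E)·n/0.0592 = (+2.27 − (+2.261))·3/0.0592 = 0.4561.
So 1·log[Au³⁺] = 1·log(0.0179) − log Q = -1.7471 − (0.4561) = -2.2032; [Au³⁺] = 10^(-2.2032) ≈ 0.0063 M.

0.0063 M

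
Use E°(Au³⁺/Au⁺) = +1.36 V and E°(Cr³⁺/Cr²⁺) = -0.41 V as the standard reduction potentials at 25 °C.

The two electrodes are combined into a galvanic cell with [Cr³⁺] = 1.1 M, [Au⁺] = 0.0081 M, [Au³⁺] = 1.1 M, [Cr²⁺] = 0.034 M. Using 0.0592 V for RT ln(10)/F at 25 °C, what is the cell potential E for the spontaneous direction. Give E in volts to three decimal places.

+1.744 V

Au³⁺/Au⁺ is the cathode (higher E°), Cr³⁺/Cr²⁺ the anode: E°cell = +1.36 − (-0.41) = +1.77 V, n = 2.
Overall: Au³⁺(aq) + 2 Cr²⁺(aq) → Au⁺(aq) + 2 Cr³⁺(aq)
Q = [Au⁺]·[Cr³⁺]^2 / ([Au³⁺]·[Cr²⁺]^2); log Q = 0.887.
E = E° − (0.0592/n) log Q = +1.77 − (0.0592/2)(0.887) = +1.744 V.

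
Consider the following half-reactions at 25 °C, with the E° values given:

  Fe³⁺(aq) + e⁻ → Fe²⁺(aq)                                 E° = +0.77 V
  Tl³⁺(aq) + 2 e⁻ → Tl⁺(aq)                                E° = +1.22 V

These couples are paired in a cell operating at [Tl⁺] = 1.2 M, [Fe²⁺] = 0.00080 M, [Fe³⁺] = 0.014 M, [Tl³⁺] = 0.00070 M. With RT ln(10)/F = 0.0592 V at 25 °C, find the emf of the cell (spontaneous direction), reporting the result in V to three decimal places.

Tl³⁺/Tl⁺ is the cathode (higher E°), Fe³⁺/Fe²⁺ the anode: E°cell = +1.22 − (+0.77) = +0.45 V, n = 2.
Overall: Tl³⁺(aq) + 2 Fe²⁺(aq) → Tl⁺(aq) + 2 Fe³⁺(aq)
Q = [Tl⁺]·[Fe³⁺]^2 / ([Tl³⁺]·[Fe²⁺]^2); log Q = 5.720.
E = E° − (0.0592/n) log Q = +0.45 − (0.0592/2)(5.720) = +0.281 V.

+0.281 V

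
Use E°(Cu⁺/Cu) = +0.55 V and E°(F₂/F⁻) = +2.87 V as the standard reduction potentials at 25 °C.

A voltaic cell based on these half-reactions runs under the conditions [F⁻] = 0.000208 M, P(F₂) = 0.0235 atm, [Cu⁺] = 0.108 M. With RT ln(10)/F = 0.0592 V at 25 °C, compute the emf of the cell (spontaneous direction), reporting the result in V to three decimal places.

F₂/F⁻ is the cathode (higher E°), Cu⁺/Cu the anode: E°cell = +2.87 − (+0.55) = +2.32 V, n = 2.
Overall: F₂(g) + 2 Cu(s) → 2 F⁻(aq) + 2 Cu⁺(aq)
Q = [F⁻]^2·[Cu⁺]^2 / (P(F₂)); log Q = -7.668.
E = E° − (0.0592/n) log Q = +2.32 − (0.0592/2)(-7.668) = +2.547 V.

+2.547 V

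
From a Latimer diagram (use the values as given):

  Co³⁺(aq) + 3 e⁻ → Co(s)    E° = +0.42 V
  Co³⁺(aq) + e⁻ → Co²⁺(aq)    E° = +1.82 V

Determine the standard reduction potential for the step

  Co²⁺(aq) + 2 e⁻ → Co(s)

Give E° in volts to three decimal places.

Sequential free energies add, so n₃E°₃ = n₁E°₁ + n₂E°₂.
With n₃ = 3, and the known step contributing 1×(+1.82) V, the unknown satisfies 2·E° = 3×(+0.42) − 1×(+1.82) = -0.560.
E° = -0.560 / 2 = -0.280 V.

-0.280 V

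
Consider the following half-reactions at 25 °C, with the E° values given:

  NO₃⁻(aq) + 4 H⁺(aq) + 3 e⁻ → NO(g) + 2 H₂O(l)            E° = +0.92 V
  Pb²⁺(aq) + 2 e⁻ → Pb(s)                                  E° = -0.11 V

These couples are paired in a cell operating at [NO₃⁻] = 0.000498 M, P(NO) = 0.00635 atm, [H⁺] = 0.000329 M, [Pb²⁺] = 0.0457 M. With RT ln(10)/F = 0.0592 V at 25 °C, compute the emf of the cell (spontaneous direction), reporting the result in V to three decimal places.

+0.773 V

NO₃⁻/NO is the cathode (higher E°), Pb²⁺/Pb the anode: E°cell = +0.92 − (-0.11) = +1.03 V, n = 6.
Overall: 2 NO₃⁻(aq) + 8 H⁺(aq) + 3 Pb(s) → 2 NO(g) + 4 H₂O(l) + 3 Pb²⁺(aq)
Q = P(NO)^2·[Pb²⁺]^3 / ([NO₃⁻]^2·[H⁺]^8); log Q = 26.053.
E = E° − (0.0592/n) log Q = +1.03 − (0.0592/6)(26.053) = +0.773 V.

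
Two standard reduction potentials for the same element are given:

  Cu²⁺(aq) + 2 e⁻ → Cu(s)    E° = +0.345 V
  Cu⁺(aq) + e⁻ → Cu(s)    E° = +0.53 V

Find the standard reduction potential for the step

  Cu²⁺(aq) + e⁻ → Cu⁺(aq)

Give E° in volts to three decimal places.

+0.160 V

Sequential free energies add, so n₃E°₃ = n₁E°₁ + n₂E°₂.
With n₃ = 2, and the known step contributing 1×(+0.53) V, the unknown satisfies 1·E° = 2×(+0.345) − 1×(+0.53) = +0.160.
E° = +0.160 / 1 = +0.160 V.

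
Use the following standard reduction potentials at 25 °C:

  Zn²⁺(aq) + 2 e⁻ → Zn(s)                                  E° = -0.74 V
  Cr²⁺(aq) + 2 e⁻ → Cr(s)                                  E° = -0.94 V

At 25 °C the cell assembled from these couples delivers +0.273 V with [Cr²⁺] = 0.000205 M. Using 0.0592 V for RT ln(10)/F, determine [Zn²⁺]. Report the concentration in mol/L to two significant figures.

0.060 M

Zn²⁺/Zn is the cathode, Cr²⁺/Cr the anode: E°cell = +0.20 V, n = 2.
Overall reaction: Zn²⁺(aq) + Cr(s) → Zn(s) + Cr²⁺(aq); Q = [Cr²⁺]^1/[Zn²⁺]^1.
From E = E° − (0.0592/n) log Q: log Q = (E° − E)·n/0.0592 = (+0.20 − (+0.273))·2/0.0592 = -2.4662.
So 1·log[Zn²⁺] = 1·log(0.000205) − log Q = -3.6882 − (-2.4662) = -1.2220; [Zn²⁺] = 10^(-1.2220) ≈ 0.060 M.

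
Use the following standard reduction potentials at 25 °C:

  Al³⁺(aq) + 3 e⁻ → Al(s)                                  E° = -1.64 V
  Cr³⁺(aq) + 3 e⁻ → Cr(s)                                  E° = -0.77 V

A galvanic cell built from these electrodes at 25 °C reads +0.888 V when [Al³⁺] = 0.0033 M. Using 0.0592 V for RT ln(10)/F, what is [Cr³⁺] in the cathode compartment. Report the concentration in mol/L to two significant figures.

Cr³⁺/Cr is the cathode, Al³⁺/Al the anode: E°cell = +0.87 V, n = 3.
Overall reaction: Cr³⁺(aq) + Al(s) → Cr(s) + Al³⁺(aq); Q = [Al³⁺]^1/[Cr³⁺]^1.
From E = E° − (0.0592/n) log Q: log Q = (E° − E)·n/0.0592 = (+0.87 − (+0.888))·3/0.0592 = -0.9122.
So 1·log[Cr³⁺] = 1·log(0.0033) − log Q = -2.4815 − (-0.9122) = -1.5693; [Cr³⁺] = 10^(-1.5693) ≈ 0.027 M.

0.027 M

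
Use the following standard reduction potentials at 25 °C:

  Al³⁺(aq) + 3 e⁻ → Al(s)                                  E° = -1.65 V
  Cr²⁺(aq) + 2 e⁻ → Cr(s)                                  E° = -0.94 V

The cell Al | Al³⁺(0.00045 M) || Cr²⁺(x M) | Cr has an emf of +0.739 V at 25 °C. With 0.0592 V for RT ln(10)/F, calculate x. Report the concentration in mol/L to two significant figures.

Cr²⁺/Cr is the cathode, Al³⁺/Al the anode: E°cell = +0.71 V, n = 6.
Overall reaction: 3 Cr²⁺(aq) + 2 Al(s) → 3 Cr(s) + 2 Al³⁺(aq); Q = [Al³⁺]^2/[Cr²⁺]^3.
From E = E° − (0.0592/n) log Q: log Q = (E° − E)·n/0.0592 = (+0.71 − (+0.739))·6/0.0592 = -2.9392.
So 3·log[Cr²⁺] = 2·log(0.00045) − log Q = -6.6936 − (-2.9392) = -3.7544; log[Cr²⁺] = -3.7544 / 3 = -1.2515; [Cr²⁺] = 10^(-1.2515) ≈ 0.056 M.

0.056 M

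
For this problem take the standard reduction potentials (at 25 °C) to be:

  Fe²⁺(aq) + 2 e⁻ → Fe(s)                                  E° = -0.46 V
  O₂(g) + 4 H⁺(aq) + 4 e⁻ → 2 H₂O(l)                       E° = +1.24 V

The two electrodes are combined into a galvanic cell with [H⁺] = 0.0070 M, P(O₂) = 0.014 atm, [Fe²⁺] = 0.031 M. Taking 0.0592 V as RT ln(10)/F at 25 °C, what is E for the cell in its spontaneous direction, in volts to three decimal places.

O₂/H₂O is the cathode (higher E°), Fe²⁺/Fe the anode: E°cell = +1.24 − (-0.46) = +1.70 V, n = 4.
Overall: O₂(g) + 4 H⁺(aq) + 2 Fe(s) → 2 H₂O(l) + 2 Fe²⁺(aq)
Q = [Fe²⁺]^2 / (P(O₂)·[H⁺]^4); log Q = 7.456.
E = E° − (0.0592/n) log Q = +1.70 − (0.0592/4)(7.456) = +1.590 V.

+1.590 V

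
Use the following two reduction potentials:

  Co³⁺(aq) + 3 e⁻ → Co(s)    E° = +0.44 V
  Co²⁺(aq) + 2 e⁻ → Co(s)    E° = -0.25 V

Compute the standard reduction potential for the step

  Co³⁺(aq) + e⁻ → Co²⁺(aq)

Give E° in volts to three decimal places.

Sequential free energies add, so n₃E°₃ = n₁E°₁ + n₂E°₂.
With n₃ = 3, and the known step contributing 2×(-0.25) V, the unknown satisfies 1·E° = 3×(+0.44) − 2×(-0.25) = +1.820.
E° = +1.820 / 1 = +1.820 V.

+1.820 V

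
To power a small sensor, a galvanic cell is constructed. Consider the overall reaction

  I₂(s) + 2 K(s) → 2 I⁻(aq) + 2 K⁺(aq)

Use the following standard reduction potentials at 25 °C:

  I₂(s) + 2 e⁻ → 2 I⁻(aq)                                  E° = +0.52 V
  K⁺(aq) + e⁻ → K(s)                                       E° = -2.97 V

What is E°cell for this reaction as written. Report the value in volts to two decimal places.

The I₂/I⁻ couple has the higher reduction potential, so it is the cathode; K⁺/K is oxidised at the anode.
E°cell = E°(cathode) − E°(anode) = (+0.52) − (-2.97) = +3.49 V.

+3.49 V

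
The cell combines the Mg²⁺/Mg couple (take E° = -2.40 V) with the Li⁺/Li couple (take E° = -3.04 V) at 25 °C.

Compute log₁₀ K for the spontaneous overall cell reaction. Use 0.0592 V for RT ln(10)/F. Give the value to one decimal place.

21.6

Cathode: Mg²⁺/Mg; anode: Li⁺/Li. E°cell = +0.64 V, n = 2.
log K = nE°cell / 0.0592 = (2)(+0.64) / 0.0592 = 21.6.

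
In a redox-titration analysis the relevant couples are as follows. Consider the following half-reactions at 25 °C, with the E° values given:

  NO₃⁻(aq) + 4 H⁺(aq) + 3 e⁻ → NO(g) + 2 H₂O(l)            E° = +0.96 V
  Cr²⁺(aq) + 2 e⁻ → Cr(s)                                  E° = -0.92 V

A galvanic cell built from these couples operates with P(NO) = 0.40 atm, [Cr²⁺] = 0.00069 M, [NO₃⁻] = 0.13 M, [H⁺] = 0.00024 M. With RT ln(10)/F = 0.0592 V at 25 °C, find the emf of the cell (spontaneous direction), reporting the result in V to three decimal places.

NO₃⁻/NO is the cathode (higher E°), Cr²⁺/Cr the anode: E°cell = +0.96 − (-0.92) = +1.88 V, n = 6.
Overall: 2 NO₃⁻(aq) + 8 H⁺(aq) + 3 Cr(s) → 2 NO(g) + 4 H₂O(l) + 3 Cr²⁺(aq)
Q = P(NO)^2·[Cr²⁺]^3 / ([NO₃⁻]^2·[H⁺]^8); log Q = 20.451.
E = E° − (0.0592/n) log Q = +1.88 − (0.0592/6)(20.451) = +1.678 V.

+1.678 V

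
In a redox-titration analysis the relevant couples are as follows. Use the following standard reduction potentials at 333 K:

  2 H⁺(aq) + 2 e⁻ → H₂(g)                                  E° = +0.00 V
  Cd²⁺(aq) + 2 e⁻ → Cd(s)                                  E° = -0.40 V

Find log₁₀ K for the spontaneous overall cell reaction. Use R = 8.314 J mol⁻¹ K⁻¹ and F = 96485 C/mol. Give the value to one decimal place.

12.1

Cathode: H⁺/H₂; anode: Cd²⁺/Cd. E°cell = (+0.00) − (-0.40) = +0.40 V, with n = 2.
ΔG° = −nFE° = −RT ln K, so ln K = nFE°/(RT) = (2)(96485)(+0.40) / ((8.314)(333)) = 27.880.
log₁₀ K = 27.880 / ln 10 = 12.1.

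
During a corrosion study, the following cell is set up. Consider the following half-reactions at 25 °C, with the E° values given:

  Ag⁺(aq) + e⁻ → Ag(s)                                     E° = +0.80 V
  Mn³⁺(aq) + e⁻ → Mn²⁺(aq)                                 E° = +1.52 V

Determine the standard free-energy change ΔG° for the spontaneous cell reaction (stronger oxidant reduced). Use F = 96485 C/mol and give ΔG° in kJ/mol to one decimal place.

-69.5 kJ/mol

Mn³⁺/Mn²⁺ (E° = +1.52 V) is the cathode; Ag⁺/Ag (E° = +0.80 V) is the anode, so E°cell = +0.72 V.
Balancing electrons gives n = 1 (lcm of 1 and 1).
ΔG° = −nFE° = −(1)(96485)(+0.72) = -69,469 J = -69.5 kJ/mol.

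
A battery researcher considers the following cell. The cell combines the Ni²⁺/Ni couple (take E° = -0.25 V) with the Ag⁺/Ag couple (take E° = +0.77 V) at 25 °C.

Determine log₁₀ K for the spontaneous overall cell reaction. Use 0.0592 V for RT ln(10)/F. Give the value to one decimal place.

34.5

Cathode: Ag⁺/Ag; anode: Ni²⁺/Ni. E°cell = +1.02 V, n = 2.
log K = nE°cell / 0.0592 = (2)(+1.02) / 0.0592 = 34.5.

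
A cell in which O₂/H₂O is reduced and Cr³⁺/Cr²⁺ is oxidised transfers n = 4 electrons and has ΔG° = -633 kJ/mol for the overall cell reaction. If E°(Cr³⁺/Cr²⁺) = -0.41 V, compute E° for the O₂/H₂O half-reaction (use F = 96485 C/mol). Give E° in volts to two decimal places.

E°cell = −ΔG°/(nF) = −(-633×10³)/((4)(96485)) = +1.640 V.
Since O₂/H₂O is the cathode and Cr³⁺/Cr²⁺ the anode, E°cell = E°(O₂/H₂O) − E°(Cr³⁺/Cr²⁺).
So E°(O₂/H₂O) = E°cell + E°(Cr³⁺/Cr²⁺) = +1.640 + (-0.41) = +1.23 V.

+1.23 V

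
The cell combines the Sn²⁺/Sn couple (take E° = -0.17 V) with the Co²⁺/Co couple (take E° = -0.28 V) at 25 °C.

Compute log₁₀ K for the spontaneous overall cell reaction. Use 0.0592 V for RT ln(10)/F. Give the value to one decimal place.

3.7

Cathode: Sn²⁺/Sn; anode: Co²⁺/Co. E°cell = +0.11 V, n = 2.
log K = nE°cell / 0.0592 = (2)(+0.11) / 0.0592 = 3.7.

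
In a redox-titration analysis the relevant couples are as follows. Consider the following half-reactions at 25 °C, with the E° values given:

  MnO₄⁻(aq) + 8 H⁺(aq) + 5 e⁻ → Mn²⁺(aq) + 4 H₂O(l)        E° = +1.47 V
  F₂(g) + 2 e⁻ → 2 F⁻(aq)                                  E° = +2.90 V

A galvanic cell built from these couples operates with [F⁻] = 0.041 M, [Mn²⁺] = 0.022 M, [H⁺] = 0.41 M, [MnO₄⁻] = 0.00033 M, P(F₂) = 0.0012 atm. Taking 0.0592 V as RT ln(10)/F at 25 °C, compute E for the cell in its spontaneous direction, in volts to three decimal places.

+1.484 V

F₂/F⁻ is the cathode (higher E°), MnO₄⁻/Mn²⁺ the anode: E°cell = +2.90 − (+1.47) = +1.43 V, n = 10.
Overall: 5 F₂(g) + 2 Mn²⁺(aq) + 8 H₂O(l) → 10 F⁻(aq) + 2 MnO₄⁻(aq) + 16 H⁺(aq)
Q = [F⁻]^10·[MnO₄⁻]^2·[H⁺]^16 / (P(F₂)^5·[Mn²⁺]^2); log Q = -9.111.
E = E° − (0.0592/n) log Q = +1.43 − (0.0592/10)(-9.111) = +1.484 V.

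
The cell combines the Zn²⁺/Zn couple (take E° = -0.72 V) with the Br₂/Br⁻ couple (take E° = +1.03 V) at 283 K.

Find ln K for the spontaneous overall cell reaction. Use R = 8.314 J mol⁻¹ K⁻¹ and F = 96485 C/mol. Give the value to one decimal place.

143.5

Cathode: Br₂/Br⁻; anode: Zn²⁺/Zn. E°cell = (+1.03) − (-0.72) = +1.75 V, with n = 2.
ΔG° = −nFE° = −RT ln K, so ln K = nFE°/(RT) = (2)(96485)(+1.75) / ((8.314)(283)) = 143.526.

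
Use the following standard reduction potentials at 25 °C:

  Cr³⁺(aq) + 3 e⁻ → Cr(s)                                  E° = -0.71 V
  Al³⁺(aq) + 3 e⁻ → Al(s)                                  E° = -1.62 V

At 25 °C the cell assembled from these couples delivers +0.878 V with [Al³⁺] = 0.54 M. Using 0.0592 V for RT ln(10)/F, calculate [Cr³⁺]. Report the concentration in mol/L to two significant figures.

0.013 M

Cr³⁺/Cr is the cathode, Al³⁺/Al the anode: E°cell = +0.91 V, n = 3.
Overall reaction: Cr³⁺(aq) + Al(s) → Cr(s) + Al³⁺(aq); Q = [Al³⁺]^1/[Cr³⁺]^1.
From E = E° − (0.0592/n) log Q: log Q = (E° − E)·n/0.0592 = (+0.91 − (+0.878))·3/0.0592 = 1.6216.
So 1·log[Cr³⁺] = 1·log(0.54) − log Q = -0.2676 − (1.6216) = -1.8892; [Cr³⁺] = 10^(-1.8892) ≈ 0.013 M.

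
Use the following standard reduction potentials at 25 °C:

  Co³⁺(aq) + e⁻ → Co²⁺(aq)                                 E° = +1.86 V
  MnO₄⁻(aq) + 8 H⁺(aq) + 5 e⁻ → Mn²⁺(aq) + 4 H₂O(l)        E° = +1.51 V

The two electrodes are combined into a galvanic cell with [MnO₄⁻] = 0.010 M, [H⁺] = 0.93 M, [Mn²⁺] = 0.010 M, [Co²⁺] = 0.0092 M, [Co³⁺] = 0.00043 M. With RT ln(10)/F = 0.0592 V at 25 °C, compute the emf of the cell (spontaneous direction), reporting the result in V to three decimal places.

Co³⁺/Co²⁺ is the cathode (higher E°), MnO₄⁻/Mn²⁺ the anode: E°cell = +1.86 − (+1.51) = +0.35 V, n = 5.
Overall: 5 Co³⁺(aq) + Mn²⁺(aq) + 4 H₂O(l) → 5 Co²⁺(aq) + MnO₄⁻(aq) + 8 H⁺(aq)
Q = [Co²⁺]^5·[MnO₄⁻]·[H⁺]^8 / ([Co³⁺]^5·[Mn²⁺]); log Q = 6.399.
E = E° − (0.0592/n) log Q = +0.35 − (0.0592/5)(6.399) = +0.274 V.

+0.274 V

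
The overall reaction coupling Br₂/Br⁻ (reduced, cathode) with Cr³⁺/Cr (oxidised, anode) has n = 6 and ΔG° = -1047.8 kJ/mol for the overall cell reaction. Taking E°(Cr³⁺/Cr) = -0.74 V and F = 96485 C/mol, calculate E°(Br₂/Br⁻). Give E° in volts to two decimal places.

E°cell = −ΔG°/(nF) = −(-1047.8×10³)/((6)(96485)) = +1.810 V.
Since Br₂/Br⁻ is the cathode and Cr³⁺/Cr the anode, E°cell = E°(Br₂/Br⁻) − E°(Cr³⁺/Cr).
So E°(Br₂/Br⁻) = E°cell + E°(Cr³⁺/Cr) = +1.810 + (-0.74) = +1.07 V.

+1.07 V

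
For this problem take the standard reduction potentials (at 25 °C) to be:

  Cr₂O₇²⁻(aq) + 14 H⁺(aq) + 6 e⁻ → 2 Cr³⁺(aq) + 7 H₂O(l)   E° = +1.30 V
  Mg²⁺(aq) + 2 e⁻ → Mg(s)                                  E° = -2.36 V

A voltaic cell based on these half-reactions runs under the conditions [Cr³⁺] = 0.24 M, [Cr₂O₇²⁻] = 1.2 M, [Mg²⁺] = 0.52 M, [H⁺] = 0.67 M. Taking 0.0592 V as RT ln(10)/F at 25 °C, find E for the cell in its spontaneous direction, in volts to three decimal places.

Cr₂O₇²⁻/Cr³⁺ is the cathode (higher E°), Mg²⁺/Mg the anode: E°cell = +1.30 − (-2.36) = +3.66 V, n = 6.
Overall: Cr₂O₇²⁻(aq) + 14 H⁺(aq) + 3 Mg(s) → 2 Cr³⁺(aq) + 7 H₂O(l) + 3 Mg²⁺(aq)
Q = [Cr³⁺]^2·[Mg²⁺]^3 / ([Cr₂O₇²⁻]·[H⁺]^14); log Q = 0.264.
E = E° − (0.0592/n) log Q = +3.66 − (0.0592/6)(0.264) = +3.657 V.

+3.657 V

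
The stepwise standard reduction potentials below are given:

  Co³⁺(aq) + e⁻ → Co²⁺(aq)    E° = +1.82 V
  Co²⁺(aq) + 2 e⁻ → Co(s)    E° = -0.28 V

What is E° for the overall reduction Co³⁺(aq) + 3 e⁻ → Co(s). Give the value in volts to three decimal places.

Adding the free-energy changes (−nFE°) of the two steps gives −n₃FE°₃ = −n₁FE°₁ − n₂FE°₂.
E°₃ = (1×+1.82 + 2×-0.28) / 3 = (+1.260) / 3 = +0.420 V.

+0.420 V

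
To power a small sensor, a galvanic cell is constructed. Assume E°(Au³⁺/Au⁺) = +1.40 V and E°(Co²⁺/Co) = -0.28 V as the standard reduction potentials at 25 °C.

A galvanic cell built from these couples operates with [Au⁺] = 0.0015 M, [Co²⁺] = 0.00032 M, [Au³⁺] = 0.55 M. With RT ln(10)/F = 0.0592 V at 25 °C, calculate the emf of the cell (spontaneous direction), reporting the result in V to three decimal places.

+1.859 V

Au³⁺/Au⁺ is the cathode (higher E°), Co²⁺/Co the anode: E°cell = +1.40 − (-0.28) = +1.68 V, n = 2.
Overall: Au³⁺(aq) + Co(s) → Au⁺(aq) + Co²⁺(aq)
Q = [Au⁺]·[Co²⁺] / ([Au³⁺]); log Q = -6.059.
E = E° − (0.0592/n) log Q = +1.68 − (0.0592/2)(-6.059) = +1.859 V.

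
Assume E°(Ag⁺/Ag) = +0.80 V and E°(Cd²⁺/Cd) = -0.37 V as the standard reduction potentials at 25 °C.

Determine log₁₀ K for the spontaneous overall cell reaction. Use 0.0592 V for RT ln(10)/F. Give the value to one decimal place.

39.5

Cathode: Ag⁺/Ag; anode: Cd²⁺/Cd. E°cell = +1.17 V, n = 2.
log K = nE°cell / 0.0592 = (2)(+1.17) / 0.0592 = 39.5.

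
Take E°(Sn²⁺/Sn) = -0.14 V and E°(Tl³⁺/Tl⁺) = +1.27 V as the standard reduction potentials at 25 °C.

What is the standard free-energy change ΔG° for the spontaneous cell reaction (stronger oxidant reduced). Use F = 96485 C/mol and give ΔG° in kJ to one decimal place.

-272.1 kJ

Tl³⁺/Tl⁺ (E° = +1.27 V) is the cathode; Sn²⁺/Sn (E° = -0.14 V) is the anode, so E°cell = +1.41 V.
Balancing electrons gives n = 2 (lcm of 2 and 2).
ΔG° = −nFE° = −(2)(96485)(+1.41) = -272,088 J = -272.1 kJ.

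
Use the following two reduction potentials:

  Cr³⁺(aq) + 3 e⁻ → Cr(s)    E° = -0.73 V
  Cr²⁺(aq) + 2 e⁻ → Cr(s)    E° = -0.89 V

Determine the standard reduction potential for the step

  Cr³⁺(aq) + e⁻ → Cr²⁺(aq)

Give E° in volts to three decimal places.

-0.410 V

Sequential free energies add, so n₃E°₃ = n₁E°₁ + n₂E°₂.
With n₃ = 3, and the known step contributing 2×(-0.89) V, the unknown satisfies 1·E° = 3×(-0.73) − 2×(-0.89) = -0.410.
E° = -0.410 / 1 = -0.410 V.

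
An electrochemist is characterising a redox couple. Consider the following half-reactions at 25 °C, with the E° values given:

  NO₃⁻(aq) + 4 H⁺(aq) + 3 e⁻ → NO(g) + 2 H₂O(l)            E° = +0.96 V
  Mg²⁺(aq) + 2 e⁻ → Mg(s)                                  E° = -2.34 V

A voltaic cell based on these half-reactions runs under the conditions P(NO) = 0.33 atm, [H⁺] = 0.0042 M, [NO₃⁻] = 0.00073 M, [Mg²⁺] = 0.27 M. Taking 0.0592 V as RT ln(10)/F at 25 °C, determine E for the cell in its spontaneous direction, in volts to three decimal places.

+3.077 V

NO₃⁻/NO is the cathode (higher E°), Mg²⁺/Mg the anode: E°cell = +0.96 − (-2.34) = +3.30 V, n = 6.
Overall: 2 NO₃⁻(aq) + 8 H⁺(aq) + 3 Mg(s) → 2 NO(g) + 4 H₂O(l) + 3 Mg²⁺(aq)
Q = P(NO)^2·[Mg²⁺]^3 / ([NO₃⁻]^2·[H⁺]^8); log Q = 22.618.
E = E° − (0.0592/n) log Q = +3.30 − (0.0592/6)(22.618) = +3.077 V.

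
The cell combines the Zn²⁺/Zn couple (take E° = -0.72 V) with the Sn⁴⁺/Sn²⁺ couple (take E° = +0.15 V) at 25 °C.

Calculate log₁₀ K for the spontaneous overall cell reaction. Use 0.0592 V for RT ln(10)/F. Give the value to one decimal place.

29.4

Cathode: Sn⁴⁺/Sn²⁺; anode: Zn²⁺/Zn. E°cell = +0.87 V, n = 2.
log K = nE°cell / 0.0592 = (2)(+0.87) / 0.0592 = 29.4.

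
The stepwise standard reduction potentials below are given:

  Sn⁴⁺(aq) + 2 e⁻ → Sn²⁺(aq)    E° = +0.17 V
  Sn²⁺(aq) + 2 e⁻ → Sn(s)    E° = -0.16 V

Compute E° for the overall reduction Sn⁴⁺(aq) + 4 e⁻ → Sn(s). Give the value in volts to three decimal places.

+0.005 V

Adding the free-energy changes (−nFE°) of the two steps gives −n₃FE°₃ = −n₁FE°₁ − n₂FE°₂.
E°₃ = (2×+0.17 + 2×-0.16) / 4 = (+0.020) / 4 = +0.005 V.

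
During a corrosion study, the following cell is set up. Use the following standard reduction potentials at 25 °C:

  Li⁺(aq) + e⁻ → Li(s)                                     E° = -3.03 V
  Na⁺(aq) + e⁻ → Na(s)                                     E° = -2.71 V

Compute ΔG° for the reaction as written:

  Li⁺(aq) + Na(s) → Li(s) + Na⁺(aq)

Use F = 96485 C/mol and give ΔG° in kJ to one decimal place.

+30.9 kJ

As written, Li⁺/Li is reduced (cathode) and Na⁺/Na is oxidised (anode), so E°cell = (-3.03) − (-2.71) = -0.32 V.
Balancing electrons gives n = 1.
ΔG° = −nFE° = −(1)(96485)(-0.32) = 30,875 J = +30.9 kJ.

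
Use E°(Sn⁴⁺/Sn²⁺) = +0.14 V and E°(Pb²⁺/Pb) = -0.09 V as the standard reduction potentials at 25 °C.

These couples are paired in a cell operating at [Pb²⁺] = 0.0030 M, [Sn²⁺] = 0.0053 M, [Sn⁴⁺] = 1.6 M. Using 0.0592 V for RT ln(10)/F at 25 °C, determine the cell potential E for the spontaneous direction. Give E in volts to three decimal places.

+0.378 V

Sn⁴⁺/Sn²⁺ is the cathode (higher E°), Pb²⁺/Pb the anode: E°cell = +0.14 − (-0.09) = +0.23 V, n = 2.
Overall: Sn⁴⁺(aq) + Pb(s) → Sn²⁺(aq) + Pb²⁺(aq)
Q = [Sn²⁺]·[Pb²⁺] / ([Sn⁴⁺]); log Q = -5.003.
E = E° − (0.0592/n) log Q = +0.23 − (0.0592/2)(-5.003) = +0.378 V.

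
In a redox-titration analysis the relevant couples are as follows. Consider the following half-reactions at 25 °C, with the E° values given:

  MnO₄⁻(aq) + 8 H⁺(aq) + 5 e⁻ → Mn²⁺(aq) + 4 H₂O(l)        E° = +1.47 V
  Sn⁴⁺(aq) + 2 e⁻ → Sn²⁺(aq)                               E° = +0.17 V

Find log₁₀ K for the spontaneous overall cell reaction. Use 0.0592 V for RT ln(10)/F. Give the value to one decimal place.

219.6

Cathode: MnO₄⁻/Mn²⁺; anode: Sn⁴⁺/Sn²⁺. E°cell = +1.30 V, n = 10.
log K = nE°cell / 0.0592 = (10)(+1.30) / 0.0592 = 219.6.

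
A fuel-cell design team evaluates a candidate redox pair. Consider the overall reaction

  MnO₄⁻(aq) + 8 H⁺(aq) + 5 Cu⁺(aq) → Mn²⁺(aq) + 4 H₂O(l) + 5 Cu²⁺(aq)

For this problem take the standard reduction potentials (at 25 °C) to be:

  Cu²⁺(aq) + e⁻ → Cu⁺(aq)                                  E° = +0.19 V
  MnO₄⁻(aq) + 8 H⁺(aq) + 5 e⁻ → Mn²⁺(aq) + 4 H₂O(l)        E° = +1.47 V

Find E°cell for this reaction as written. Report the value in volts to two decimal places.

The MnO₄⁻/Mn²⁺ couple has the higher reduction potential, so it is the cathode; Cu²⁺/Cu⁺ is oxidised at the anode.
E°cell = E°(cathode) − E°(anode) = (+1.47) − (+0.19) = +1.28 V.
Since E°cell > 0, the reaction is spontaneous under standard conditions.

+1.28 V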